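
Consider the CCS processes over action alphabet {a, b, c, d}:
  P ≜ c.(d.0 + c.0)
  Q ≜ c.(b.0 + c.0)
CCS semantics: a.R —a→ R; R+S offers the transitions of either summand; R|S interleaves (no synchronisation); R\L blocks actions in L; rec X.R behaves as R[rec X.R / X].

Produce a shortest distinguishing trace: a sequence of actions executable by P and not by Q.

cd

Reachable graph of P (3 states):
  m0 = c.(d.0 + c.0) ⊢ —c→ m1
  m1 = d.0 + c.0 ⊢ —c→ m2, —d→ m2
  m2 = 0 ⊢ (no moves)
Reachable graph of Q (3 states):
  n0 = c.(b.0 + c.0) ⊢ —c→ n1
  n1 = b.0 + c.0 ⊢ —b→ n2, —c→ n2
  n2 = 0 ⊢ (no moves)
Trace ⟨cd⟩ through P, begin at {m0}:
  step 1 (c): {m1}
  step 2 (d): {m2}
  ✓ P
Trace ⟨cd⟩ through Q, begin at {n0}:
  step 1 (c): {n1}
  step 2 (d): no successor for Q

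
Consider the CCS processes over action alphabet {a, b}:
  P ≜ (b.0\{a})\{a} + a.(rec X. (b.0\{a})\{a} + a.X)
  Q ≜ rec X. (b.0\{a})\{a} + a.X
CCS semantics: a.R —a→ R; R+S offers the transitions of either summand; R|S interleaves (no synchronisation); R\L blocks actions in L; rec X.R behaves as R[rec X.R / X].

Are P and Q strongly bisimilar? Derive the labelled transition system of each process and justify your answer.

LTS(P): 3 reachable states
  p0 = (b.0\{a})\{a} + a.(rec X. (b.0\{a})\{a} + a.X) ⊢ ··a··> p1, ··b··> p2
  p1 = rec X. (b.0\{a})\{a} + a.X ⊢ ··a··> p1, ··b··> p2
  p2 = 0\{a}\{a} ⊢ stopped
LTS(Q): 2 reachable states
  q0 = rec X. (b.0\{a})\{a} + a.X ⊢ ··a··> q0, ··b··> q1
  q1 = 0\{a}\{a} ⊢ stopped
Partition-refinement fixed point:
  B0 = {p0, p1, q0}
  B1 = {p2, q1}
p0 ∈ B0, q0 ∈ B0 → same block

bisimilar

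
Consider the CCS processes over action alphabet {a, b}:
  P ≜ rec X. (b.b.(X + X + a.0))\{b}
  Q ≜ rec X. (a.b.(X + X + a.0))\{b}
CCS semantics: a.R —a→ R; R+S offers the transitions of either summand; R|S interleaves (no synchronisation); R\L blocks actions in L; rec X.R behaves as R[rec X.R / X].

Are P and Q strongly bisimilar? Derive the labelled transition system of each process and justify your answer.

not bisimilar

P's transition system — 1 states:
  m0 = rec X. (b.b.(X + X + a.0))\{b} :: stopped
Q's transition system — 2 states:
  n0 = rec X. (a.b.(X + X + a.0))\{b} :: ··a··> n1
  n1 = (b.((rec X. (a.b.(X + X + a.0))\{b}) + (rec X. (a.b.(X + X + a.0))\{b}) + a.0))\{b} :: stopped
Bisimilarity quotient blocks:
  B0 = {m0, n1}
  B1 = {n0}
m0 ∈ B0, n0 ∈ B1 → different blocks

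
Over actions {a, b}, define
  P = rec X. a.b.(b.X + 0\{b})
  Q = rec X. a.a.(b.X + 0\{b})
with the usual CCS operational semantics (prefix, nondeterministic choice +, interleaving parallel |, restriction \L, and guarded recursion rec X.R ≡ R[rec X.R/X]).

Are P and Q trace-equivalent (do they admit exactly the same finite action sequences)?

Reachable graph of P (3 states):
  u0 = rec X. a.b.(b.X + 0\{b}) | --a--▸ u1
  u1 = b.(b.(rec X. a.b.(b.X + 0\{b})) + 0\{b}) | --b--▸ u2
  u2 = b.(rec X. a.b.(b.X + 0\{b})) + 0\{b} | --b--▸ u0
Reachable graph of Q (3 states):
  v0 = rec X. a.a.(b.X + 0\{b}) | --a--▸ v1
  v1 = a.(b.(rec X. a.a.(b.X + 0\{b})) + 0\{b}) | --a--▸ v2
  v2 = b.(rec X. a.a.(b.X + 0\{b})) + 0\{b} | --b--▸ v0
Run σ = ⟨ab⟩ on P: start {u0}
  [1] a ⇒ {u1}
  [2] b ⇒ {u2}
  — P admits the full trace.
Run σ = ⟨ab⟩ on Q: start {v0}
  [1] a ⇒ {v1}
  [2] b ⇒ ∅  — Q cannot continue

trace-distinct — witness ⟨ab⟩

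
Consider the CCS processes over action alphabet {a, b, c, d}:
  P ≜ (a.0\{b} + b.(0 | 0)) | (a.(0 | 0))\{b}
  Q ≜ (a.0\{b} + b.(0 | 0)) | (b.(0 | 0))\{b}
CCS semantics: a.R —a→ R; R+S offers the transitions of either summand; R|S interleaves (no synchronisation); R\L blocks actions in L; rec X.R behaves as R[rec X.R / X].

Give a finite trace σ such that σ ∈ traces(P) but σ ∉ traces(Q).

Reachable graph of P (6 states):
  p0 = (a.0\{b} + b.(0 | 0)) | (a.(0 | 0))\{b} :: —a→ p1, —a→ p2, —b→ p3
  p1 = (a.0\{b} + b.(0 | 0)) | (0 | 0)\{b} :: —a→ p4, —b→ p5
  p2 = 0\{b} | (a.(0 | 0))\{b} :: —a→ p4
  p3 = 0 | 0 | (a.(0 | 0))\{b} :: —a→ p5
  p4 = 0\{b} | (0 | 0)\{b} :: ∅
  p5 = 0 | 0 | (0 | 0)\{b} :: ∅
Reachable graph of Q (3 states):
  q0 = (a.0\{b} + b.(0 | 0)) | (b.(0 | 0))\{b} :: —a→ q1, —b→ q2
  q1 = 0\{b} | (b.(0 | 0))\{b} :: ∅
  q2 = 0 | 0 | (b.(0 | 0))\{b} :: ∅
Trace ⟨aa⟩ through P, begin at {p0}:
  after a @ step 1: {p1, p2}
  after a @ step 2: {p4}
  ✓ P
Trace ⟨aa⟩ through Q, begin at {q0}:
  after a @ step 1: {q1}
  after a @ step 2: ∅ (Q stuck)

aa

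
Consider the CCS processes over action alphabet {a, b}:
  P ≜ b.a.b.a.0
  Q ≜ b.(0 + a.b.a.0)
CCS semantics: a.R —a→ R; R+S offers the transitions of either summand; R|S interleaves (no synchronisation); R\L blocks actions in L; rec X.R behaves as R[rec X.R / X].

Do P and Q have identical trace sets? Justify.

LTS(P): 5 reachable states
  p0 = b.a.b.a.0 ⊢ =b=> p1
  p1 = a.b.a.0 ⊢ =a=> p2
  p2 = b.a.0 ⊢ =b=> p3
  p3 = a.0 ⊢ =a=> p4
  p4 = 0 ⊢ deadlocked
LTS(Q): 5 reachable states
  q0 = b.(0 + a.b.a.0) ⊢ =b=> q1
  q1 = 0 + a.b.a.0 ⊢ =a=> q2
  q2 = b.a.0 ⊢ =b=> q3
  q3 = a.0 ⊢ =a=> q4
  q4 = 0 ⊢ deadlocked
Bisimilarity quotient blocks:
  B0 = {p0, q0}
  B1 = {p1, q1}
  B2 = {p2, q2}
  B3 = {p3, q3}
  B4 = {p4, q4}
p0 ∈ B0, q0 ∈ B0 → same block
Bisimilar ⇒ trace-equivalent.

YES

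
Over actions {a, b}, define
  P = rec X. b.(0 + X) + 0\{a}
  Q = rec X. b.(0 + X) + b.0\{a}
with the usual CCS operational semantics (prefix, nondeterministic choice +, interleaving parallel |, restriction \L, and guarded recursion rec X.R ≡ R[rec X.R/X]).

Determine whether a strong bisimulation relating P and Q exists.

P's transition system — 2 states:
  p0 = rec X. b.(0 + X) + 0\{a} ⊢ —b→ p1
  p1 = 0 + (rec X. b.(0 + X) + 0\{a}) ⊢ —b→ p1
Q's transition system — 3 states:
  q0 = rec X. b.(0 + X) + b.0\{a} ⊢ —b→ q1, —b→ q2
  q1 = 0 + (rec X. b.(0 + X) + b.0\{a}) ⊢ —b→ q1, —b→ q2
  q2 = 0\{a} ⊢ (no moves)
Bisimilarity quotient blocks:
  B0 = {p0, p1}
  B1 = {q0, q1}
  B2 = {q2}
p0 ∈ B0, q0 ∈ B1 → different blocks

P ≁ Q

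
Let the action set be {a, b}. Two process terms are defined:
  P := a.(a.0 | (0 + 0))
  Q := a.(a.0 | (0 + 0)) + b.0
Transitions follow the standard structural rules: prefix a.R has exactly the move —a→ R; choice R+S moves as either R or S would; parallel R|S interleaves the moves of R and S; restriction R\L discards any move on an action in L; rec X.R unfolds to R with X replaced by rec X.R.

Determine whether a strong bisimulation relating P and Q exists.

LTS(P): 3 reachable states
  u0 = a.(a.0 | (0 + 0)) ⊢ -a-> u1
  u1 = a.0 | (0 + 0) ⊢ -a-> u2
  u2 = 0 | (0 + 0) ⊢ deadlocked
LTS(Q): 4 reachable states
  v0 = a.(a.0 | (0 + 0)) + b.0 ⊢ -a-> v1, -b-> v2
  v1 = a.0 | (0 + 0) ⊢ -a-> v3
  v2 = 0 ⊢ deadlocked
  v3 = 0 | (0 + 0) ⊢ deadlocked
Bisimilarity quotient blocks:
  B0 = {u0}
  B1 = {u1, v1}
  B2 = {u2, v2, v3}
  B3 = {v0}
u0 ∈ B0, v0 ∈ B3 → different blocks

NO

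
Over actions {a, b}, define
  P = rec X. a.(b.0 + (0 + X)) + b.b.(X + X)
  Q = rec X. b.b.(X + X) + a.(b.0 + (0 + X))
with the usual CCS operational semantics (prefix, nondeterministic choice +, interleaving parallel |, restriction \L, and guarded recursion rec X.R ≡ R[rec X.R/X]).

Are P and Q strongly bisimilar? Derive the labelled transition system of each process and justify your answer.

P ~ Q

P's transition system — 5 states:
  p0 = rec X. a.(b.0 + (0 + X)) + b.b.(X + X) | --a--▸ p1, --b--▸ p2
  p1 = b.0 + (0 + (rec X. a.(b.0 + (0 + X)) + b.b.(X + X))) | --a--▸ p1, --b--▸ p2, --b--▸ p3
  p2 = b.((rec X. a.(b.0 + (0 + X)) + b.b.(X + X)) + (rec X. a.(b.0 + (0 + X)) + b.b.(X + X))) | --b--▸ p4
  p3 = 0 | stopped
  p4 = (rec X. a.(b.0 + (0 + X)) + b.b.(X + X)) + (rec X. a.(b.0 + (0 + X)) + b.b.(X + X)) | --a--▸ p1, --b--▸ p2
Q's transition system — 5 states:
  q0 = rec X. b.b.(X + X) + a.(b.0 + (0 + X)) | --a--▸ q1, --b--▸ q2
  q1 = b.0 + (0 + (rec X. b.b.(X + X) + a.(b.0 + (0 + X)))) | --a--▸ q1, --b--▸ q2, --b--▸ q3
  q2 = b.((rec X. b.b.(X + X) + a.(b.0 + (0 + X))) + (rec X. b.b.(X + X) + a.(b.0 + (0 + X)))) | --b--▸ q4
  q3 = 0 | stopped
  q4 = (rec X. b.b.(X + X) + a.(b.0 + (0 + X))) + (rec X. b.b.(X + X) + a.(b.0 + (0 + X))) | --a--▸ q1, --b--▸ q2
Coarsest stable partition (strong bisimilarity classes):
  B0 = {p0, p4, q0, q4}
  B1 = {p2, q2}
  B2 = {p1, q1}
  B3 = {p3, q3}
p0 ∈ B0, q0 ∈ B0 → same block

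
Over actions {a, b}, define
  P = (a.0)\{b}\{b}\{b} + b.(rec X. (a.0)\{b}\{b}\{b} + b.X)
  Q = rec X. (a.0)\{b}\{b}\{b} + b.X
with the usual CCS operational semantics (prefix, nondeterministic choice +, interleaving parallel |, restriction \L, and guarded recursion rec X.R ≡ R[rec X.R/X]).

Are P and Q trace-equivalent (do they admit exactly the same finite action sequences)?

LTS(P): 3 reachable states
  m0 = (a.0)\{b}\{b}\{b} + b.(rec X. (a.0)\{b}\{b}\{b} + b.X) ⊢ -a-> m1, -b-> m2
  m1 = 0\{b}\{b}\{b} ⊢ (no moves)
  m2 = rec X. (a.0)\{b}\{b}\{b} + b.X ⊢ -a-> m1, -b-> m2
LTS(Q): 2 reachable states
  n0 = rec X. (a.0)\{b}\{b}\{b} + b.X ⊢ -a-> n1, -b-> n0
  n1 = 0\{b}\{b}\{b} ⊢ (no moves)
Partition-refinement fixed point:
  B0 = {m0, m2, n0}
  B1 = {m1, n1}
m0 ∈ B0, n0 ∈ B0 → same block
Bisimilar ⇒ trace-equivalent.

trace-equivalent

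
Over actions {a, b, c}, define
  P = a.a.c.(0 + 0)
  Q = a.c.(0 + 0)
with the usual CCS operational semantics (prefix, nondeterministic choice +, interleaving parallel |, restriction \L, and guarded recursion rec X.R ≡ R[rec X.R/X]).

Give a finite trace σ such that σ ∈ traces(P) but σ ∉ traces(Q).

aa

LTS(P): 4 reachable states
  m0 = a.a.c.(0 + 0) ⊢ —a→ m1
  m1 = a.c.(0 + 0) ⊢ —a→ m2
  m2 = c.(0 + 0) ⊢ —c→ m3
  m3 = 0 + 0 ⊢ (no moves)
LTS(Q): 3 reachable states
  n0 = a.c.(0 + 0) ⊢ —a→ n1
  n1 = c.(0 + 0) ⊢ —c→ n2
  n2 = 0 + 0 ⊢ (no moves)
Executing aa from P (initial set {m0}):
  step 1 (a): {m1}
  step 2 (a): {m2}
  — P admits the full trace.
Executing aa from Q (initial set {n0}):
  step 1 (a): {n1}
  step 2 (a): no successor for Q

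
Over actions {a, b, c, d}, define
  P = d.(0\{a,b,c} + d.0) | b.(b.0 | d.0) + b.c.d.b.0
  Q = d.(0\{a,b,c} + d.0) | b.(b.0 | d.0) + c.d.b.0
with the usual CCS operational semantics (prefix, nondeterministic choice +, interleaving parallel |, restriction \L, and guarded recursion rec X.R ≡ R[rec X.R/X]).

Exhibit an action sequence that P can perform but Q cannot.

P's transition system — 19 states:
  s0 = d.(0\{a,b,c} + d.0) | b.(b.0 | d.0) + b.c.d.b.0 ⊢ —b→ s1, —b→ s2, —d→ s3
  s1 = c.d.b.0 ⊢ —c→ s4
  s2 = d.(0\{a,b,c} + d.0) | (b.0 | d.0) ⊢ —b→ s5, —d→ s6, —d→ s7
  s3 = (0\{a,b,c} + d.0) | b.(b.0 | d.0) ⊢ —b→ s6, —d→ s8
  s4 = d.b.0 ⊢ —d→ s9
  s5 = d.(0\{a,b,c} + d.0) | (0 | d.0) ⊢ —d→ s10, —d→ s11
  s6 = (0\{a,b,c} + d.0) | (b.0 | d.0) ⊢ —b→ s10, —d→ s12, —d→ s13
  s7 = d.(0\{a,b,c} + d.0) | (b.0 | 0) ⊢ —b→ s11, —d→ s12
  s8 = 0 | b.(b.0 | d.0) ⊢ —b→ s13
  s9 = b.0 ⊢ —b→ s14
  s10 = (0\{a,b,c} + d.0) | (0 | d.0) ⊢ —d→ s15, —d→ s16
  s11 = d.(0\{a,b,c} + d.0) | (0 | 0) ⊢ —d→ s15
  s12 = (0\{a,b,c} + d.0) | (b.0 | 0) ⊢ —b→ s15, —d→ s17
  s13 = 0 | (b.0 | d.0) ⊢ —b→ s16, —d→ s17
  s14 = 0 ⊢ (no moves)
  s15 = (0\{a,b,c} + d.0) | (0 | 0) ⊢ —d→ s18
  s16 = 0 | (0 | d.0) ⊢ —d→ s18
  s17 = 0 | (b.0 | 0) ⊢ —b→ s18
  s18 = 0 | (0 | 0) ⊢ (no moves)
Q's transition system — 18 states:
  t0 = d.(0\{a,b,c} + d.0) | b.(b.0 | d.0) + c.d.b.0 ⊢ —b→ t1, —c→ t2, —d→ t3
  t1 = d.(0\{a,b,c} + d.0) | (b.0 | d.0) ⊢ —b→ t4, —d→ t5, —d→ t6
  t2 = d.b.0 ⊢ —d→ t7
  t3 = (0\{a,b,c} + d.0) | b.(b.0 | d.0) ⊢ —b→ t5, —d→ t8
  t4 = d.(0\{a,b,c} + d.0) | (0 | d.0) ⊢ —d→ t10, —d→ t9
  t5 = (0\{a,b,c} + d.0) | (b.0 | d.0) ⊢ —b→ t9, —d→ t11, —d→ t12
  t6 = d.(0\{a,b,c} + d.0) | (b.0 | 0) ⊢ —b→ t10, —d→ t11
  t7 = b.0 ⊢ —b→ t13
  t8 = 0 | b.(b.0 | d.0) ⊢ —b→ t12
  t9 = (0\{a,b,c} + d.0) | (0 | d.0) ⊢ —d→ t14, —d→ t15
  t10 = d.(0\{a,b,c} + d.0) | (0 | 0) ⊢ —d→ t14
  t11 = (0\{a,b,c} + d.0) | (b.0 | 0) ⊢ —b→ t14, —d→ t16
  t12 = 0 | (b.0 | d.0) ⊢ —b→ t15, —d→ t16
  t13 = 0 ⊢ (no moves)
  t14 = (0\{a,b,c} + d.0) | (0 | 0) ⊢ —d→ t17
  t15 = 0 | (0 | d.0) ⊢ —d→ t17
  t16 = 0 | (b.0 | 0) ⊢ —b→ t17
  t17 = 0 | (0 | 0) ⊢ (no moves)
Executing bc from P (initial set {s0}):
  step 1 (b): {s1, s2}
  step 2 (c): {s4}
  P completes σ.
Executing bc from Q (initial set {t0}):
  step 1 (b): {t1}
  step 2 (c): no successor for Q

bc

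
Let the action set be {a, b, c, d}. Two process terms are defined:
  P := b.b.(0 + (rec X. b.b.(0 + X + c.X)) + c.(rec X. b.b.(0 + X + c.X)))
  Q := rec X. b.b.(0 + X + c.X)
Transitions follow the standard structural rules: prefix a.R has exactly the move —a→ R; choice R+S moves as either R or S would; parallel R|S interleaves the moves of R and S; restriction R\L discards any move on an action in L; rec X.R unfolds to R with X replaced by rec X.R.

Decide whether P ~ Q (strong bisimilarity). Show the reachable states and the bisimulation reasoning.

P ~ Q

P's transition system — 4 states:
  s0 = b.b.(0 + (rec X. b.b.(0 + X + c.X)) + c.(rec X. b.b.(0 + X + c.X))) has moves =b=> s1
  s1 = b.(0 + (rec X. b.b.(0 + X + c.X)) + c.(rec X. b.b.(0 + X + c.X))) has moves =b=> s2
  s2 = 0 + (rec X. b.b.(0 + X + c.X)) + c.(rec X. b.b.(0 + X + c.X)) has moves =b=> s1, =c=> s3
  s3 = rec X. b.b.(0 + X + c.X) has moves =b=> s1
Q's transition system — 3 states:
  t0 = rec X. b.b.(0 + X + c.X) has moves =b=> t1
  t1 = b.(0 + (rec X. b.b.(0 + X + c.X)) + c.(rec X. b.b.(0 + X + c.X))) has moves =b=> t2
  t2 = 0 + (rec X. b.b.(0 + X + c.X)) + c.(rec X. b.b.(0 + X + c.X)) has moves =b=> t1, =c=> t0
Coarsest stable partition (strong bisimilarity classes):
  B0 = {s0, s3, t0}
  B1 = {s1, t1}
  B2 = {s2, t2}
s0 ∈ B0, t0 ∈ B0 → same block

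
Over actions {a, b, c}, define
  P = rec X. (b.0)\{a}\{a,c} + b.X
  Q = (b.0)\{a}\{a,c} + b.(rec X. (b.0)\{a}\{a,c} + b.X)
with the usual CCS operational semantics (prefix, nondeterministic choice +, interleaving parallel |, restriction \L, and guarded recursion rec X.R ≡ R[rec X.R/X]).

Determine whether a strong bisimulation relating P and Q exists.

LTS(P): 2 reachable states
  p0 = rec X. (b.0)\{a}\{a,c} + b.X has moves -b-> p0, -b-> p1
  p1 = 0\{a}\{a,c} has moves stopped
LTS(Q): 3 reachable states
  q0 = (b.0)\{a}\{a,c} + b.(rec X. (b.0)\{a}\{a,c} + b.X) has moves -b-> q1, -b-> q2
  q1 = 0\{a}\{a,c} has moves stopped
  q2 = rec X. (b.0)\{a}\{a,c} + b.X has moves -b-> q1, -b-> q2
Partition-refinement fixed point:
  B0 = {p0, q0, q2}
  B1 = {p1, q1}
p0 ∈ B0, q0 ∈ B0 → same block

bisimilar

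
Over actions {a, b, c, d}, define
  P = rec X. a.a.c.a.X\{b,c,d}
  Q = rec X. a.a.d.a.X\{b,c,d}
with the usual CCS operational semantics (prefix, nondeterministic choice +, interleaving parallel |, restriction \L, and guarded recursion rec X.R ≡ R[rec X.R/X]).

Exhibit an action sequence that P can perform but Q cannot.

aac

P's transition system — 7 states:
  p0 = rec X. a.a.c.a.X\{b,c,d} | =a=> p1
  p1 = a.c.a.(rec X. a.a.c.a.X\{b,c,d})\{b,c,d} | =a=> p2
  p2 = c.a.(rec X. a.a.c.a.X\{b,c,d})\{b,c,d} | =c=> p3
  p3 = a.(rec X. a.a.c.a.X\{b,c,d})\{b,c,d} | =a=> p4
  p4 = (rec X. a.a.c.a.X\{b,c,d})\{b,c,d} | =a=> p5
  p5 = (a.c.a.(rec X. a.a.c.a.X\{b,c,d})\{b,c,d})\{b,c,d} | =a=> p6
  p6 = (c.a.(rec X. a.a.c.a.X\{b,c,d})\{b,c,d})\{b,c,d} | ·
Q's transition system — 7 states:
  q0 = rec X. a.a.d.a.X\{b,c,d} | =a=> q1
  q1 = a.d.a.(rec X. a.a.d.a.X\{b,c,d})\{b,c,d} | =a=> q2
  q2 = d.a.(rec X. a.a.d.a.X\{b,c,d})\{b,c,d} | =d=> q3
  q3 = a.(rec X. a.a.d.a.X\{b,c,d})\{b,c,d} | =a=> q4
  q4 = (rec X. a.a.d.a.X\{b,c,d})\{b,c,d} | =a=> q5
  q5 = (a.d.a.(rec X. a.a.d.a.X\{b,c,d})\{b,c,d})\{b,c,d} | =a=> q6
  q6 = (d.a.(rec X. a.a.d.a.X\{b,c,d})\{b,c,d})\{b,c,d} | ·
Executing aac from P (initial set {p0}):
  step 1 (a): {p1}
  step 2 (a): {p2}
  step 3 (c): {p3}
  P completes σ.
Executing aac from Q (initial set {q0}):
  step 1 (a): {q1}
  step 2 (a): {q2}
  step 3 (c): ∅ (Q stuck)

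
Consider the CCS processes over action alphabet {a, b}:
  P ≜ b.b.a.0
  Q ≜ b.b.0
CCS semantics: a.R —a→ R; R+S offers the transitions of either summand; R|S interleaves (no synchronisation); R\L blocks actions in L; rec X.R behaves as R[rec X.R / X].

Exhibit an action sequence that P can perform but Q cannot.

P's transition system — 4 states:
  m0 = b.b.a.0 has moves =b=> m1
  m1 = b.a.0 has moves =b=> m2
  m2 = a.0 has moves =a=> m3
  m3 = 0 has moves deadlocked
Q's transition system — 3 states:
  n0 = b.b.0 has moves =b=> n1
  n1 = b.0 has moves =b=> n2
  n2 = 0 has moves deadlocked
Executing bba from P (initial set {m0}):
  [1] b ⇒ {m1}
  [2] b ⇒ {m2}
  [3] a ⇒ {m3}
  ✓ P
Executing bba from Q (initial set {n0}):
  [1] b ⇒ {n1}
  [2] b ⇒ {n2}
  [3] a ⇒ no successor for Q

bba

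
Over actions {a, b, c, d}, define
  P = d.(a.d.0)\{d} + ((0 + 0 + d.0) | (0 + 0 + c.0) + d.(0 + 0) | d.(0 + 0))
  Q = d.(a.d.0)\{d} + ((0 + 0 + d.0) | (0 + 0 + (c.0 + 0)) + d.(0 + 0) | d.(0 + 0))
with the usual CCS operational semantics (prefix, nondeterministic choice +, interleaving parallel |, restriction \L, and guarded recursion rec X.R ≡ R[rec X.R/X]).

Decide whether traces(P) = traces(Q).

LTS(P): 9 reachable states
  p0 = d.(a.d.0)\{d} + ((0 + 0 + d.0) | (0 + 0 + c.0) + d.(0 + 0) | d.(0 + 0)) ⊢ ··c··> p1, ··d··> p2, ··d··> p3, ··d··> p4, ··d··> p5
  p1 = (0 + 0 + d.0) | 0 ⊢ ··d··> p6
  p2 = (0 + 0) | d.(0 + 0) ⊢ ··d··> p7
  p3 = (a.d.0)\{d} ⊢ ··a··> p8
  p4 = 0 | (0 + 0 + c.0) ⊢ ··c··> p6
  p5 = d.(0 + 0) | (0 + 0) ⊢ ··d··> p7
  p6 = 0 | 0 ⊢ ·
  p7 = (0 + 0) | (0 + 0) ⊢ ·
  p8 = (d.0)\{d} ⊢ ·
LTS(Q): 9 reachable states
  q0 = d.(a.d.0)\{d} + ((0 + 0 + d.0) | (0 + 0 + (c.0 + 0)) + d.(0 + 0) | d.(0 + 0)) ⊢ ··c··> q1, ··d··> q2, ··d··> q3, ··d··> q4, ··d··> q5
  q1 = (0 + 0 + d.0) | 0 ⊢ ··d··> q6
  q2 = (0 + 0) | d.(0 + 0) ⊢ ··d··> q7
  q3 = (a.d.0)\{d} ⊢ ··a··> q8
  q4 = 0 | (0 + 0 + (c.0 + 0)) ⊢ ··c··> q6
  q5 = d.(0 + 0) | (0 + 0) ⊢ ··d··> q7
  q6 = 0 | 0 ⊢ ·
  q7 = (0 + 0) | (0 + 0) ⊢ ·
  q8 = (d.0)\{d} ⊢ ·
Bisimilarity quotient blocks:
  B0 = {p0, q0}
  B1 = {p4, q4}
  B2 = {p6, p7, p8, q6, q7, q8}
  B3 = {p1, p2, p5, q1, q2, q5}
  B4 = {p3, q3}
p0 ∈ B0, q0 ∈ B0 → same block
Bisimilar ⇒ trace-equivalent.

traces(P) = traces(Q)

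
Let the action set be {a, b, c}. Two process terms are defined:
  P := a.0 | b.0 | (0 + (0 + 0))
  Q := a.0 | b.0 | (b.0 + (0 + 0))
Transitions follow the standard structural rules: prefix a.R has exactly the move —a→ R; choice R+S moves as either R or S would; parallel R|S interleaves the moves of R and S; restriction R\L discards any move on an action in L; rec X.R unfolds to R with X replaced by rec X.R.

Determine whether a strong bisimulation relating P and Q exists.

not bisimilar

P's transition system — 4 states:
  p0 = a.0 | b.0 | (0 + (0 + 0)) ⊢ —a→ p1, —b→ p2
  p1 = 0 | b.0 | (0 + (0 + 0)) ⊢ —b→ p3
  p2 = a.0 | 0 | (0 + (0 + 0)) ⊢ —a→ p3
  p3 = 0 | 0 | (0 + (0 + 0)) ⊢ deadlocked
Q's transition system — 8 states:
  q0 = a.0 | b.0 | (b.0 + (0 + 0)) ⊢ —a→ q1, —b→ q2, —b→ q3
  q1 = 0 | b.0 | (b.0 + (0 + 0)) ⊢ —b→ q4, —b→ q5
  q2 = a.0 | 0 | (b.0 + (0 + 0)) ⊢ —a→ q4, —b→ q6
  q3 = a.0 | b.0 | 0 ⊢ —a→ q5, —b→ q6
  q4 = 0 | 0 | (b.0 + (0 + 0)) ⊢ —b→ q7
  q5 = 0 | b.0 | 0 ⊢ —b→ q7
  q6 = a.0 | 0 | 0 ⊢ —a→ q7
  q7 = 0 | 0 | 0 ⊢ deadlocked
Bisimilarity quotient blocks:
  B0 = {p0, q2, q3}
  B1 = {p1, q4, q5}
  B2 = {p3, q7}
  B3 = {p2, q6}
  B4 = {q0}
  B5 = {q1}
p0 ∈ B0, q0 ∈ B4 → different blocks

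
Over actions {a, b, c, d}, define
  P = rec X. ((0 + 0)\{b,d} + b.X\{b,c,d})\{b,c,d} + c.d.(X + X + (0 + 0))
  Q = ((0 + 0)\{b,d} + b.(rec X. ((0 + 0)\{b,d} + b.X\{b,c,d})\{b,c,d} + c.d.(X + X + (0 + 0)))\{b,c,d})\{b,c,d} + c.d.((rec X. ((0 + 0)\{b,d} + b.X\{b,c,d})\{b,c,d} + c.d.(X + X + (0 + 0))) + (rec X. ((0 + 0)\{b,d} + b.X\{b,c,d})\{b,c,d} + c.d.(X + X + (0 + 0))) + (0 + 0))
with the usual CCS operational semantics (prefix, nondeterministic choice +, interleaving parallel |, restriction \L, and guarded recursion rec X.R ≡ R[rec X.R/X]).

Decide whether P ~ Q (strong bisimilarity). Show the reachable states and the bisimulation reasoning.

Reachable graph of P (3 states):
  p0 = rec X. ((0 + 0)\{b,d} + b.X\{b,c,d})\{b,c,d} + c.d.(X + X + (0 + 0)) → =c=> p1
  p1 = d.((rec X. ((0 + 0)\{b,d} + b.X\{b,c,d})\{b,c,d} + c.d.(X + X + (0 + 0))) + (rec X. ((0 + 0)\{b,d} + b.X\{b,c,d})\{b,c,d} + c.d.(X + X + (0 + 0))) + (0 + 0)) → =d=> p2
  p2 = (rec X. ((0 + 0)\{b,d} + b.X\{b,c,d})\{b,c,d} + c.d.(X + X + (0 + 0))) + (rec X. ((0 + 0)\{b,d} + b.X\{b,c,d})\{b,c,d} + c.d.(X + X + (0 + 0))) + (0 + 0) → =c=> p1
Reachable graph of Q (3 states):
  q0 = ((0 + 0)\{b,d} + b.(rec X. ((0 + 0)\{b,d} + b.X\{b,c,d})\{b,c,d} + c.d.(X + X + (0 + 0)))\{b,c,d})\{b,c,d} + c.d.((rec X. ((0 + 0)\{b,d} + b.X\{b,c,d})\{b,c,d} + c.d.(X + X + (0 + 0))) + (rec X. ((0 + 0)\{b,d} + b.X\{b,c,d})\{b,c,d} + c.d.(X + X + (0 + 0))) + (0 + 0)) → =c=> q1
  q1 = d.((rec X. ((0 + 0)\{b,d} + b.X\{b,c,d})\{b,c,d} + c.d.(X + X + (0 + 0))) + (rec X. ((0 + 0)\{b,d} + b.X\{b,c,d})\{b,c,d} + c.d.(X + X + (0 + 0))) + (0 + 0)) → =d=> q2
  q2 = (rec X. ((0 + 0)\{b,d} + b.X\{b,c,d})\{b,c,d} + c.d.(X + X + (0 + 0))) + (rec X. ((0 + 0)\{b,d} + b.X\{b,c,d})\{b,c,d} + c.d.(X + X + (0 + 0))) + (0 + 0) → =c=> q1
Coarsest stable partition (strong bisimilarity classes):
  B0 = {p0, p2, q0, q2}
  B1 = {p1, q1}
p0 ∈ B0, q0 ∈ B0 → same block

YES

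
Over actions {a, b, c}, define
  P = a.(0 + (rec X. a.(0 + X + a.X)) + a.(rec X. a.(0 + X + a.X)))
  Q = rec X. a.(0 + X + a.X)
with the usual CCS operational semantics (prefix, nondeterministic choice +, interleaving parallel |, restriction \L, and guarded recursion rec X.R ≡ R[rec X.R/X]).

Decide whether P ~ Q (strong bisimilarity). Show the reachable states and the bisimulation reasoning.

Reachable graph of P (3 states):
  s0 = a.(0 + (rec X. a.(0 + X + a.X)) + a.(rec X. a.(0 + X + a.X))) → -a-> s1
  s1 = 0 + (rec X. a.(0 + X + a.X)) + a.(rec X. a.(0 + X + a.X)) → -a-> s1, -a-> s2
  s2 = rec X. a.(0 + X + a.X) → -a-> s1
Reachable graph of Q (2 states):
  t0 = rec X. a.(0 + X + a.X) → -a-> t1
  t1 = 0 + (rec X. a.(0 + X + a.X)) + a.(rec X. a.(0 + X + a.X)) → -a-> t0, -a-> t1
Coarsest stable partition (strong bisimilarity classes):
  B0 = {s0, s1, s2, t0, t1}
s0 ∈ B0, t0 ∈ B0 → same block

P ~ Q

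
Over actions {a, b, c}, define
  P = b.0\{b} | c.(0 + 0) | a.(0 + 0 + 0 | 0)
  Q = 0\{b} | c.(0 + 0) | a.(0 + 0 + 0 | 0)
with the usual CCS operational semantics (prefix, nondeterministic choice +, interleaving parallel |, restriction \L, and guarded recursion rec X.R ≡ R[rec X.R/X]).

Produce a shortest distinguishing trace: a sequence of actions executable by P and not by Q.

b

P's transition system — 8 states:
  u0 = b.0\{b} | c.(0 + 0) | a.(0 + 0 + 0 | 0) has moves =a=> u1, =b=> u2, =c=> u3
  u1 = b.0\{b} | c.(0 + 0) | (0 + 0 + 0 | 0) has moves =b=> u4, =c=> u5
  u2 = 0\{b} | c.(0 + 0) | a.(0 + 0 + 0 | 0) has moves =a=> u4, =c=> u6
  u3 = b.0\{b} | (0 + 0) | a.(0 + 0 + 0 | 0) has moves =a=> u5, =b=> u6
  u4 = 0\{b} | c.(0 + 0) | (0 + 0 + 0 | 0) has moves =c=> u7
  u5 = b.0\{b} | (0 + 0) | (0 + 0 + 0 | 0) has moves =b=> u7
  u6 = 0\{b} | (0 + 0) | a.(0 + 0 + 0 | 0) has moves =a=> u7
  u7 = 0\{b} | (0 + 0) | (0 + 0 + 0 | 0) has moves (no moves)
Q's transition system — 4 states:
  v0 = 0\{b} | c.(0 + 0) | a.(0 + 0 + 0 | 0) has moves =a=> v1, =c=> v2
  v1 = 0\{b} | c.(0 + 0) | (0 + 0 + 0 | 0) has moves =c=> v3
  v2 = 0\{b} | (0 + 0) | a.(0 + 0 + 0 | 0) has moves =a=> v3
  v3 = 0\{b} | (0 + 0) | (0 + 0 + 0 | 0) has moves (no moves)
Trace ⟨b⟩ through P, begin at {u0}:
  step 1 (b): {u2}
  ✓ P
Trace ⟨b⟩ through Q, begin at {v0}:
  step 1 (b): ∅ (Q stuck)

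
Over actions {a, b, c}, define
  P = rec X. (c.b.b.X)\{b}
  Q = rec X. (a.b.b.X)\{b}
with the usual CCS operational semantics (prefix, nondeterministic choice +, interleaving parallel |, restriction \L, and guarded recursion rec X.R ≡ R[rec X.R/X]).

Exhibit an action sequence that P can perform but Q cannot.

LTS(P): 2 reachable states
  s0 = rec X. (c.b.b.X)\{b} | --c--▸ s1
  s1 = (b.b.(rec X. (c.b.b.X)\{b}))\{b} | (no moves)
LTS(Q): 2 reachable states
  t0 = rec X. (a.b.b.X)\{b} | --a--▸ t1
  t1 = (b.b.(rec X. (a.b.b.X)\{b}))\{b} | (no moves)
Executing c from P (initial set {s0}):
  step 1 (c): {s1}
  P completes σ.
Executing c from Q (initial set {t0}):
  step 1 (c): ∅  — Q cannot continue

c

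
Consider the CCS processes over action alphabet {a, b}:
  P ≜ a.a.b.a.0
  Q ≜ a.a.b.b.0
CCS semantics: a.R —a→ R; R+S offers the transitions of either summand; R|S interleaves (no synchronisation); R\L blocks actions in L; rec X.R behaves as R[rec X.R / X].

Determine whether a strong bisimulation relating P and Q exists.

NO

P's transition system — 5 states:
  p0 = a.a.b.a.0 → ··a··> p1
  p1 = a.b.a.0 → ··a··> p2
  p2 = b.a.0 → ··b··> p3
  p3 = a.0 → ··a··> p4
  p4 = 0 → ·
Q's transition system — 5 states:
  q0 = a.a.b.b.0 → ··a··> q1
  q1 = a.b.b.0 → ··a··> q2
  q2 = b.b.0 → ··b··> q3
  q3 = b.0 → ··b··> q4
  q4 = 0 → ·
Coarsest stable partition (strong bisimilarity classes):
  B0 = {p0}
  B1 = {p1}
  B2 = {p2}
  B3 = {p3}
  B4 = {p4, q4}
  B5 = {q0}
  B6 = {q1}
  B7 = {q2}
  B8 = {q3}
p0 ∈ B0, q0 ∈ B5 → different blocks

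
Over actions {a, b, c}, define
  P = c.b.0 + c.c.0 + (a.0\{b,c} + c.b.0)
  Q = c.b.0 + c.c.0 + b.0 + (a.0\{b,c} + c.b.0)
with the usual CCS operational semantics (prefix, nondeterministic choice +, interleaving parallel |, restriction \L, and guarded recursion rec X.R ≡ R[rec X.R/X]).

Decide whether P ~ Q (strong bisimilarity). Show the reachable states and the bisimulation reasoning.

LTS(P): 5 reachable states
  s0 = c.b.0 + c.c.0 + (a.0\{b,c} + c.b.0) ⊢ -a-> s1, -c-> s2, -c-> s3
  s1 = 0\{b,c} ⊢ deadlocked
  s2 = b.0 ⊢ -b-> s4
  s3 = c.0 ⊢ -c-> s4
  s4 = 0 ⊢ deadlocked
LTS(Q): 5 reachable states
  t0 = c.b.0 + c.c.0 + b.0 + (a.0\{b,c} + c.b.0) ⊢ -a-> t1, -b-> t2, -c-> t3, -c-> t4
  t1 = 0\{b,c} ⊢ deadlocked
  t2 = 0 ⊢ deadlocked
  t3 = b.0 ⊢ -b-> t2
  t4 = c.0 ⊢ -c-> t2
Coarsest stable partition (strong bisimilarity classes):
  B0 = {s0}
  B1 = {s1, s4, t1, t2}
  B2 = {s3, t4}
  B3 = {s2, t3}
  B4 = {t0}
s0 ∈ B0, t0 ∈ B4 → different blocks

NO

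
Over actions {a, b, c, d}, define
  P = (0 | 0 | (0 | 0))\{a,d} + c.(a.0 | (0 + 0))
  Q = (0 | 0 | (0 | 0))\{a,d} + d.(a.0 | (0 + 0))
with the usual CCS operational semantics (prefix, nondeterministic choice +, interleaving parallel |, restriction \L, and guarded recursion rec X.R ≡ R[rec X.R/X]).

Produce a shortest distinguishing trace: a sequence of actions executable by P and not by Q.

c

Reachable graph of P (3 states):
  p0 = (0 | 0 | (0 | 0))\{a,d} + c.(a.0 | (0 + 0)) | =c=> p1
  p1 = a.0 | (0 + 0) | =a=> p2
  p2 = 0 | (0 + 0) | ·
Reachable graph of Q (3 states):
  q0 = (0 | 0 | (0 | 0))\{a,d} + d.(a.0 | (0 + 0)) | =d=> q1
  q1 = a.0 | (0 + 0) | =a=> q2
  q2 = 0 | (0 + 0) | ·
Run σ = ⟨c⟩ on P: start {p0}
  [1] c ⇒ {p1}
  P completes σ.
Run σ = ⟨c⟩ on Q: start {q0}
  [1] c ⇒ ∅  — Q cannot continue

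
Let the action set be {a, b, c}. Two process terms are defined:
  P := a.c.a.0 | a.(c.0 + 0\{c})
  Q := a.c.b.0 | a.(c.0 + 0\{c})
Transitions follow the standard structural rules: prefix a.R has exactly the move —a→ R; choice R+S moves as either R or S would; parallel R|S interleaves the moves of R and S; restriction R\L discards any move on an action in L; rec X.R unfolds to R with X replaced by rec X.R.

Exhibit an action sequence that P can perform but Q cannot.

P's transition system — 12 states:
  m0 = a.c.a.0 | a.(c.0 + 0\{c}) ⊢ =a=> m1, =a=> m2
  m1 = a.c.a.0 | (c.0 + 0\{c}) ⊢ =a=> m3, =c=> m4
  m2 = c.a.0 | a.(c.0 + 0\{c}) ⊢ =a=> m3, =c=> m5
  m3 = c.a.0 | (c.0 + 0\{c}) ⊢ =c=> m6, =c=> m7
  m4 = a.c.a.0 | 0 ⊢ =a=> m7
  m5 = a.0 | a.(c.0 + 0\{c}) ⊢ =a=> m6, =a=> m8
  m6 = a.0 | (c.0 + 0\{c}) ⊢ =a=> m9, =c=> m10
  m7 = c.a.0 | 0 ⊢ =c=> m10
  m8 = 0 | a.(c.0 + 0\{c}) ⊢ =a=> m9
  m9 = 0 | (c.0 + 0\{c}) ⊢ =c=> m11
  m10 = a.0 | 0 ⊢ =a=> m11
  m11 = 0 | 0 ⊢ deadlocked
Q's transition system — 12 states:
  n0 = a.c.b.0 | a.(c.0 + 0\{c}) ⊢ =a=> n1, =a=> n2
  n1 = a.c.b.0 | (c.0 + 0\{c}) ⊢ =a=> n3, =c=> n4
  n2 = c.b.0 | a.(c.0 + 0\{c}) ⊢ =a=> n3, =c=> n5
  n3 = c.b.0 | (c.0 + 0\{c}) ⊢ =c=> n6, =c=> n7
  n4 = a.c.b.0 | 0 ⊢ =a=> n7
  n5 = b.0 | a.(c.0 + 0\{c}) ⊢ =a=> n6, =b=> n8
  n6 = b.0 | (c.0 + 0\{c}) ⊢ =b=> n9, =c=> n10
  n7 = c.b.0 | 0 ⊢ =c=> n10
  n8 = 0 | a.(c.0 + 0\{c}) ⊢ =a=> n9
  n9 = 0 | (c.0 + 0\{c}) ⊢ =c=> n11
  n10 = b.0 | 0 ⊢ =b=> n11
  n11 = 0 | 0 ⊢ deadlocked
Trace ⟨aaca⟩ through P, begin at {m0}:
  after a @ step 1: {m1, m2}
  after a @ step 2: {m3}
  after c @ step 3: {m6, m7}
  after a @ step 4: {m9}
  — P admits the full trace.
Trace ⟨aaca⟩ through Q, begin at {n0}:
  after a @ step 1: {n1, n2}
  after a @ step 2: {n3}
  after c @ step 3: {n6, n7}
  after a @ step 4: no successor for Q

aaca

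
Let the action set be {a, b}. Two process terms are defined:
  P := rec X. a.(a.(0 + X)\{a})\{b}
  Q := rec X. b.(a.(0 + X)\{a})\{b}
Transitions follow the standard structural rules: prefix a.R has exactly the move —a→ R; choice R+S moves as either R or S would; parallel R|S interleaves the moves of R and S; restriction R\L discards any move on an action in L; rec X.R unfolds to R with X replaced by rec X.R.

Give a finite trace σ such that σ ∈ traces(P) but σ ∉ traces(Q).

a

Reachable graph of P (3 states):
  p0 = rec X. a.(a.(0 + X)\{a})\{b} → --a--▸ p1
  p1 = (a.(0 + (rec X. a.(a.(0 + X)\{a})\{b}))\{a})\{b} → --a--▸ p2
  p2 = (0 + (rec X. a.(a.(0 + X)\{a})\{b}))\{a}\{b} → ·
Reachable graph of Q (3 states):
  q0 = rec X. b.(a.(0 + X)\{a})\{b} → --b--▸ q1
  q1 = (a.(0 + (rec X. b.(a.(0 + X)\{a})\{b}))\{a})\{b} → --a--▸ q2
  q2 = (0 + (rec X. b.(a.(0 + X)\{a})\{b}))\{a}\{b} → ·
Run σ = ⟨a⟩ on P: start {p0}
  step 1 (a): {p1}
  P completes σ.
Run σ = ⟨a⟩ on Q: start {q0}
  step 1 (a): no successor for Q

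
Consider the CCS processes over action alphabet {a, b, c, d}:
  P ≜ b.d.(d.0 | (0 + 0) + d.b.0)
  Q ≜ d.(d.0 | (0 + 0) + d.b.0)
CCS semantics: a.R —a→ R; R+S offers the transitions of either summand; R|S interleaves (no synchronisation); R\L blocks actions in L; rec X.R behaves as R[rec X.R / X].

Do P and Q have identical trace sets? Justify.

Reachable graph of P (6 states):
  p0 = b.d.(d.0 | (0 + 0) + d.b.0) :: ··b··> p1
  p1 = d.(d.0 | (0 + 0) + d.b.0) :: ··d··> p2
  p2 = d.0 | (0 + 0) + d.b.0 :: ··d··> p3, ··d··> p4
  p3 = 0 | (0 + 0) :: ·
  p4 = b.0 :: ··b··> p5
  p5 = 0 :: ·
Reachable graph of Q (5 states):
  q0 = d.(d.0 | (0 + 0) + d.b.0) :: ··d··> q1
  q1 = d.0 | (0 + 0) + d.b.0 :: ··d··> q2, ··d··> q3
  q2 = 0 | (0 + 0) :: ·
  q3 = b.0 :: ··b··> q4
  q4 = 0 :: ·
Executing b from P (initial set {p0}):
  step 1 (b): {p1}
  — P admits the full trace.
Executing b from Q (initial set {q0}):
  step 1 (b): ∅ (Q stuck)

trace-distinct — witness ⟨b⟩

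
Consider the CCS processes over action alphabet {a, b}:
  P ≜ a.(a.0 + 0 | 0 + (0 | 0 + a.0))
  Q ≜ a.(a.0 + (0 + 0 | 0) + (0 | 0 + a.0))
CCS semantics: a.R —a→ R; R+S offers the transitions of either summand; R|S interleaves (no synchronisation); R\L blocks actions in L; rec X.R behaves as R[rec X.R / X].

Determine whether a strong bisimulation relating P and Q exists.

Reachable graph of P (3 states):
  p0 = a.(a.0 + 0 | 0 + (0 | 0 + a.0)) has moves --a--▸ p1
  p1 = a.0 + 0 | 0 + (0 | 0 + a.0) has moves --a--▸ p2
  p2 = 0 has moves ·
Reachable graph of Q (3 states):
  q0 = a.(a.0 + (0 + 0 | 0) + (0 | 0 + a.0)) has moves --a--▸ q1
  q1 = a.0 + (0 + 0 | 0) + (0 | 0 + a.0) has moves --a--▸ q2
  q2 = 0 has moves ·
Bisimilarity quotient blocks:
  B0 = {p0, q0}
  B1 = {p1, q1}
  B2 = {p2, q2}
p0 ∈ B0, q0 ∈ B0 → same block

bisimilar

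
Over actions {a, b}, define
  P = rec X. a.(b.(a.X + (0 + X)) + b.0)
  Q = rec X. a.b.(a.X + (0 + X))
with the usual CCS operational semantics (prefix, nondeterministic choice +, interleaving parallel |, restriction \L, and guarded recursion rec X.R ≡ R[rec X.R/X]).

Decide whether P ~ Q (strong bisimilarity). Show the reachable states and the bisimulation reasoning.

P ≁ Q

Reachable graph of P (4 states):
  m0 = rec X. a.(b.(a.X + (0 + X)) + b.0) ⊢ —a→ m1
  m1 = b.(a.(rec X. a.(b.(a.X + (0 + X)) + b.0)) + (0 + (rec X. a.(b.(a.X + (0 + X)) + b.0)))) + b.0 ⊢ —b→ m2, —b→ m3
  m2 = 0 ⊢ ∅
  m3 = a.(rec X. a.(b.(a.X + (0 + X)) + b.0)) + (0 + (rec X. a.(b.(a.X + (0 + X)) + b.0))) ⊢ —a→ m0, —a→ m1
Reachable graph of Q (3 states):
  n0 = rec X. a.b.(a.X + (0 + X)) ⊢ —a→ n1
  n1 = b.(a.(rec X. a.b.(a.X + (0 + X))) + (0 + (rec X. a.b.(a.X + (0 + X))))) ⊢ —b→ n2
  n2 = a.(rec X. a.b.(a.X + (0 + X))) + (0 + (rec X. a.b.(a.X + (0 + X)))) ⊢ —a→ n0, —a→ n1
Partition-refinement fixed point:
  B0 = {m0}
  B1 = {m1}
  B2 = {m2}
  B3 = {m3}
  B4 = {n0}
  B5 = {n1}
  B6 = {n2}
m0 ∈ B0, n0 ∈ B4 → different blocks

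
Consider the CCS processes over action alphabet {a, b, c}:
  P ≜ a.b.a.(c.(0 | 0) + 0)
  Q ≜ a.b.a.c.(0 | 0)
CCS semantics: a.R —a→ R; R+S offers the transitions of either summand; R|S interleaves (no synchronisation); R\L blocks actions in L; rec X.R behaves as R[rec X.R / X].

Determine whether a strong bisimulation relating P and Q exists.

P's transition system — 5 states:
  m0 = a.b.a.(c.(0 | 0) + 0) ⊢ --a--▸ m1
  m1 = b.a.(c.(0 | 0) + 0) ⊢ --b--▸ m2
  m2 = a.(c.(0 | 0) + 0) ⊢ --a--▸ m3
  m3 = c.(0 | 0) + 0 ⊢ --c--▸ m4
  m4 = 0 | 0 ⊢ deadlocked
Q's transition system — 5 states:
  n0 = a.b.a.c.(0 | 0) ⊢ --a--▸ n1
  n1 = b.a.c.(0 | 0) ⊢ --b--▸ n2
  n2 = a.c.(0 | 0) ⊢ --a--▸ n3
  n3 = c.(0 | 0) ⊢ --c--▸ n4
  n4 = 0 | 0 ⊢ deadlocked
Partition-refinement fixed point:
  B0 = {m0, n0}
  B1 = {m1, n1}
  B2 = {m2, n2}
  B3 = {m3, n3}
  B4 = {m4, n4}
m0 ∈ B0, n0 ∈ B0 → same block

YES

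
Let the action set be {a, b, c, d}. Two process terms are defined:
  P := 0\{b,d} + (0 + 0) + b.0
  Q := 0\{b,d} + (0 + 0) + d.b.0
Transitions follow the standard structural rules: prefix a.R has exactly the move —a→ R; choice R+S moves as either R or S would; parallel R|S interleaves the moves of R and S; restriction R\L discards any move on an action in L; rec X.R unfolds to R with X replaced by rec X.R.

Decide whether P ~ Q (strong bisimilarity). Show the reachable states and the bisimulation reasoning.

P's transition system — 2 states:
  m0 = 0\{b,d} + (0 + 0) + b.0 | =b=> m1
  m1 = 0 | deadlocked
Q's transition system — 3 states:
  n0 = 0\{b,d} + (0 + 0) + d.b.0 | =d=> n1
  n1 = b.0 | =b=> n2
  n2 = 0 | deadlocked
Coarsest stable partition (strong bisimilarity classes):
  B0 = {m0, n1}
  B1 = {m1, n2}
  B2 = {n0}
m0 ∈ B0, n0 ∈ B2 → different blocks

not bisimilar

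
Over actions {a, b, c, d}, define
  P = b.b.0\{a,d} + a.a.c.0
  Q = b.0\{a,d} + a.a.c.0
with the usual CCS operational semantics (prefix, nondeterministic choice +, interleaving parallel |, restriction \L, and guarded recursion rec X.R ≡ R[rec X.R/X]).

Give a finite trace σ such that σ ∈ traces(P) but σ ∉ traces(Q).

bb

P's transition system — 6 states:
  s0 = b.b.0\{a,d} + a.a.c.0 ⊢ =a=> s1, =b=> s2
  s1 = a.c.0 ⊢ =a=> s3
  s2 = b.0\{a,d} ⊢ =b=> s4
  s3 = c.0 ⊢ =c=> s5
  s4 = 0\{a,d} ⊢ deadlocked
  s5 = 0 ⊢ deadlocked
Q's transition system — 5 states:
  t0 = b.0\{a,d} + a.a.c.0 ⊢ =a=> t1, =b=> t2
  t1 = a.c.0 ⊢ =a=> t3
  t2 = 0\{a,d} ⊢ deadlocked
  t3 = c.0 ⊢ =c=> t4
  t4 = 0 ⊢ deadlocked
Trace ⟨bb⟩ through P, begin at {s0}:
  [1] b ⇒ {s2}
  [2] b ⇒ {s4}
  — P admits the full trace.
Trace ⟨bb⟩ through Q, begin at {t0}:
  [1] b ⇒ {t2}
  [2] b ⇒ no successor for Q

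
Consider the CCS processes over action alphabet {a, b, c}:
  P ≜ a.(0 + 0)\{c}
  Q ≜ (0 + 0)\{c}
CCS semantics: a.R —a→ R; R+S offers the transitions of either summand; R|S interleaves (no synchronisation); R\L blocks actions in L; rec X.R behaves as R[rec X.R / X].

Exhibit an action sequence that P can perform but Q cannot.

a

LTS(P): 2 reachable states
  u0 = a.(0 + 0)\{c} has moves -a-> u1
  u1 = (0 + 0)\{c} has moves stopped
LTS(Q): 1 reachable states
  v0 = (0 + 0)\{c} has moves stopped
Executing a from P (initial set {u0}):
  after a @ step 1: {u1}
  ✓ P
Executing a from Q (initial set {v0}):
  after a @ step 1: no successor for Q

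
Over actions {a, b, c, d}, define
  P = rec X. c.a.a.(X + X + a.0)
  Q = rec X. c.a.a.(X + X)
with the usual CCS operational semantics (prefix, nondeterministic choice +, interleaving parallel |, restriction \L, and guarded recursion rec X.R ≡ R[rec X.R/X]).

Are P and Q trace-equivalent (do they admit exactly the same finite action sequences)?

P's transition system — 5 states:
  s0 = rec X. c.a.a.(X + X + a.0) :: =c=> s1
  s1 = a.a.((rec X. c.a.a.(X + X + a.0)) + (rec X. c.a.a.(X + X + a.0)) + a.0) :: =a=> s2
  s2 = a.((rec X. c.a.a.(X + X + a.0)) + (rec X. c.a.a.(X + X + a.0)) + a.0) :: =a=> s3
  s3 = (rec X. c.a.a.(X + X + a.0)) + (rec X. c.a.a.(X + X + a.0)) + a.0 :: =a=> s4, =c=> s1
  s4 = 0 :: deadlocked
Q's transition system — 4 states:
  t0 = rec X. c.a.a.(X + X) :: =c=> t1
  t1 = a.a.((rec X. c.a.a.(X + X)) + (rec X. c.a.a.(X + X))) :: =a=> t2
  t2 = a.((rec X. c.a.a.(X + X)) + (rec X. c.a.a.(X + X))) :: =a=> t3
  t3 = (rec X. c.a.a.(X + X)) + (rec X. c.a.a.(X + X)) :: =c=> t1
Run σ = ⟨caaa⟩ on P: start {s0}
  [1] c ⇒ {s1}
  [2] a ⇒ {s2}
  [3] a ⇒ {s3}
  [4] a ⇒ {s4}
  ✓ P
Run σ = ⟨caaa⟩ on Q: start {t0}
  [1] c ⇒ {t1}
  [2] a ⇒ {t2}
  [3] a ⇒ {t3}
  [4] a ⇒ ∅ (Q stuck)

NO — witness ⟨caaa⟩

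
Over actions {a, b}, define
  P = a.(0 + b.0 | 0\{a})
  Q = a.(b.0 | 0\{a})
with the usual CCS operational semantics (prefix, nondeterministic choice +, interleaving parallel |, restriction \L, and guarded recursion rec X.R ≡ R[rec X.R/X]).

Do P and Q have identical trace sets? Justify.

traces(P) = traces(Q)

P's transition system — 3 states:
  s0 = a.(0 + b.0 | 0\{a}) :: --a--▸ s1
  s1 = 0 + b.0 | 0\{a} :: --b--▸ s2
  s2 = 0 | 0\{a} :: stopped
Q's transition system — 3 states:
  t0 = a.(b.0 | 0\{a}) :: --a--▸ t1
  t1 = b.0 | 0\{a} :: --b--▸ t2
  t2 = 0 | 0\{a} :: stopped
Partition-refinement fixed point:
  B0 = {s0, t0}
  B1 = {s1, t1}
  B2 = {s2, t2}
s0 ∈ B0, t0 ∈ B0 → same block
Bisimilar ⇒ trace-equivalent.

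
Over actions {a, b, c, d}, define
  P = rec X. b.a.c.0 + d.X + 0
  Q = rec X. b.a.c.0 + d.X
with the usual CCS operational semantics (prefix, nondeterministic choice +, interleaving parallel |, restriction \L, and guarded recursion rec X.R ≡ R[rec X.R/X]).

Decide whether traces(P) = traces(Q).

LTS(P): 4 reachable states
  u0 = rec X. b.a.c.0 + d.X + 0 :: =b=> u1, =d=> u0
  u1 = a.c.0 :: =a=> u2
  u2 = c.0 :: =c=> u3
  u3 = 0 :: (no moves)
LTS(Q): 4 reachable states
  v0 = rec X. b.a.c.0 + d.X :: =b=> v1, =d=> v0
  v1 = a.c.0 :: =a=> v2
  v2 = c.0 :: =c=> v3
  v3 = 0 :: (no moves)
Coarsest stable partition (strong bisimilarity classes):
  B0 = {u0, v0}
  B1 = {u1, v1}
  B2 = {u2, v2}
  B3 = {u3, v3}
u0 ∈ B0, v0 ∈ B0 → same block
Bisimilar ⇒ trace-equivalent.

traces(P) = traces(Q)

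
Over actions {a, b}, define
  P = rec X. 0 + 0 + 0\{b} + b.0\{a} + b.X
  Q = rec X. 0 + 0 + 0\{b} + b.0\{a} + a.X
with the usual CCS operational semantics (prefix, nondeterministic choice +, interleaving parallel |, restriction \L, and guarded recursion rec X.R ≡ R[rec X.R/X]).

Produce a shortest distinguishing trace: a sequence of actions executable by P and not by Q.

LTS(P): 2 reachable states
  p0 = rec X. 0 + 0 + 0\{b} + b.0\{a} + b.X | ··b··> p0, ··b··> p1
  p1 = 0\{a} | ∅
LTS(Q): 2 reachable states
  q0 = rec X. 0 + 0 + 0\{b} + b.0\{a} + a.X | ··a··> q0, ··b··> q1
  q1 = 0\{a} | ∅
Trace ⟨bb⟩ through P, begin at {p0}:
  [1] b ⇒ {p0, p1}
  [2] b ⇒ {p0, p1}
  — P admits the full trace.
Trace ⟨bb⟩ through Q, begin at {q0}:
  [1] b ⇒ {q1}
  [2] b ⇒ ∅  — Q cannot continue

bb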